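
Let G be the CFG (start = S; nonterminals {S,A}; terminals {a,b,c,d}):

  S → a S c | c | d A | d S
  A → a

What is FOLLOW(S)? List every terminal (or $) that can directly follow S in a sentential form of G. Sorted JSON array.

FIRST sets, iterate to fixpoint:
pass 1:
  A via A→a: +{a}
  S via S→a S c: +{a}
  S via S→c: +{c}
  S via S→d A: +{d}
  FIRST[S]={a,c,d}  FIRST[A]={a}
pass 2: (no change)
  FIRST[S]={a,c,d}  FIRST[A]={a}

Compute FOLLOW by fixpoint:
initialize: $ ∈ FOLLOW(S)
iter 1:
  S→a S c: FOLLOW(S) ⊇ FIRST(c) = {c}; new: +{c}
  S→d A: FOLLOW(A) ⊇ FOLLOW(S) ⊇ {$,c}; new: +{$,c}
  S: {$,c}  A: {$,c}
iter 2: done
  S: {$,c}  A: {$,c}

FOLLOW(S) = ["$", "c"]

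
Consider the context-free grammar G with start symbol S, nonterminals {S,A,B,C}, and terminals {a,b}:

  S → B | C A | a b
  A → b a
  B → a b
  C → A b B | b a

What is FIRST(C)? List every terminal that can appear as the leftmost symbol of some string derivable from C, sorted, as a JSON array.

Compute FIRST by fixpoint:
pass 1:
  A via A→b a: +{b}
  B via B→a b: +{a}
  C via C→A b B: +{b}
  S via S→B: +{a}
  S via S→C A: +{b}
  FIRST(S)={a,b}  FIRST(A)={b}  FIRST(B)={a}  FIRST(C)={b}
pass 2: — fixpoint
  FIRST(S)={a,b}  FIRST(A)={b}  FIRST(B)={a}  FIRST(C)={b}

FIRST(C) = ["b"]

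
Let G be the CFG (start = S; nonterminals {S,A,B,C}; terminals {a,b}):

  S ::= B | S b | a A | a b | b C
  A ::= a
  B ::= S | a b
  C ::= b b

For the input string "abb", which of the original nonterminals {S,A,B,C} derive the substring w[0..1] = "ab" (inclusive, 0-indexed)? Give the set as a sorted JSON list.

CNF form of G:
  S -> S T0 | T0 C | T1 A | T1 T0
  A -> a
  B -> S T0 | T0 C | T1 A | T1 T0
  C -> T0 T0
  T0 -> b
  T1 -> a

Fill CYK table bottom-up, restricted to cells inside w[0..1]:
  T[0,0] 'a' = {A,T1}  orig:{A}
  T[1,1] 'b' = {T0}  orig:{}
  T[0,1] 'ab' = {B,S}

Original NTs in T[0,1] deriving "ab": ["B", "S"]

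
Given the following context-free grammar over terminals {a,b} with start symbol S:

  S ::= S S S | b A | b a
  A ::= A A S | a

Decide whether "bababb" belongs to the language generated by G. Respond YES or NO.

Convert to CNF:
  S -> S X3 | T0 A | T0 T1
  A -> A X2 | a
  T0 -> b
  T1 -> a
  X2 -> A S
  X3 -> S S

CYK fill:
  cell(0,0) b: {T0}  orig:{}
  cell(1,1) a: {A,T1}  orig:{A}
  cell(2,2) b: {T0}  orig:{}
  cell(3,3) a: {A,T1}  orig:{A}
  cell(4,4) b: {T0}  orig:{}
  cell(5,5) b: {T0}  orig:{}
  cell(0,1) ba: {S}
  cell(1,2) ab: ∅
  cell(2,3) ba: {S}
  cell(3,4) ab: ∅
  cell(4,5) bb: ∅
  cell(0,2) bab: ∅
  cell(1,3) aba: {X2}  orig:{}
  cell(2,4) bab: ∅
  cell(3,5) abb: ∅
  cell(0,3) baba: {X3}  orig:{}
  cell(1,4) abab: ∅
  cell(2,5) babb: ∅
  cell(0,4) babab: ∅
  cell(1,5) ababb: ∅
  cell(0,5) bababb: ∅

S ∉ T[0,5] ⇒ NO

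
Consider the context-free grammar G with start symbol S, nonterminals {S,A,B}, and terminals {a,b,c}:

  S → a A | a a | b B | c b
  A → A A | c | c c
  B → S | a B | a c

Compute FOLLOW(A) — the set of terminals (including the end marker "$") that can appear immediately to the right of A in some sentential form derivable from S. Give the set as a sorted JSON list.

FIRST iteration:
pass 1:
  A via A→c: +{c}
  B via B→a B: +{a}
  S via S→a A: +{a}
  S via S→b B: +{b}
  S via S→c b: +{c}
  FIRST[S]={a,b,c}  FIRST[A]={c}  FIRST[B]={a}
pass 2:
  B via B→S: +{b,c}
  FIRST[S]={a,b,c}  FIRST[A]={c}  FIRST[B]={a,b,c}
pass 3: (stable)
  FIRST[S]={a,b,c}  FIRST[A]={c}  FIRST[B]={a,b,c}

FOLLOW sets:
FOLLOW(S) := {$}
round 1:
  A→A A: FOLLOW(A) ⊇ FIRST(A) = {c}; new: +{c}
  S→a A: FOLLOW(A) ⊇ FOLLOW(S) ⊇ {$}; new: +{$}
  S→b B: FOLLOW(B) ⊇ FOLLOW(S) ⊇ {$}; new: +{$}
  S: {$}  A: {$,c}  B: {$}
round 2: (no change)
  S: {$}  A: {$,c}  B: {$}

FOLLOW(A) = ["$", "c"]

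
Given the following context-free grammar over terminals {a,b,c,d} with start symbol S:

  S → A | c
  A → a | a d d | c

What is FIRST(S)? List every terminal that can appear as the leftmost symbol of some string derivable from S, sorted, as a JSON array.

Compute FIRST by fixpoint:
iter 1:
  A via A→a: +{a}
  A via A→c: +{c}
  S via S→A: +{a,c}
  FIRST[S]={a,c}  FIRST[A]={a,c}
iter 2: done
  FIRST[S]={a,c}  FIRST[A]={a,c}

FIRST(S) = ["a", "c"]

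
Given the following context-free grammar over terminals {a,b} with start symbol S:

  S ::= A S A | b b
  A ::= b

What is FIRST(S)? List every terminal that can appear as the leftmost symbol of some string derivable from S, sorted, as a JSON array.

Compute FIRST by fixpoint:
iter 1:
  A via A→b: +{b}
  S via S→A S A: +{b}
  FIRST(S)={b}  FIRST(A)={b}
iter 2: done
  FIRST(S)={b}  FIRST(A)={b}

FIRST(S) = ["b"]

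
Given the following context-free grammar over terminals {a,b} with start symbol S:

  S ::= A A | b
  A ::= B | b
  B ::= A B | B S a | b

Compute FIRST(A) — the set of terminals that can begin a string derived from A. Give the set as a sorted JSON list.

Compute FIRST by fixpoint:
[1]
  A via A→b: +{b}
  B via B→A B: +{b}
  S via S→A A: +{b}
  S: {b}  A: {b}  B: {b}
[2] — fixpoint
  S: {b}  A: {b}  B: {b}

FIRST(A) = ["b"]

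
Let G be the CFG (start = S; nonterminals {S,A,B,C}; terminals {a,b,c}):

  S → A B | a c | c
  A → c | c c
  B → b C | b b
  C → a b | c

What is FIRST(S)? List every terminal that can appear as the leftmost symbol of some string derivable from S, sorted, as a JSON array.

Compute FIRST by fixpoint:
[1]
  A via A→c: +{c}
  B via B→b C: +{b}
  C via C→a b: +{a}
  C via C→c: +{c}
  S via S→A B: +{c}
  S via S→a c: +{a}
  S: {a,c}  A: {c}  B: {b}  C: {a,c}
[2] done
  S: {a,c}  A: {c}  B: {b}  C: {a,c}

FIRST(S) = ["a", "c"]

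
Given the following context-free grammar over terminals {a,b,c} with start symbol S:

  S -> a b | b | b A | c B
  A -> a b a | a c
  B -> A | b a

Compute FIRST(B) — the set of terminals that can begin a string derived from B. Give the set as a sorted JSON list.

FIRST iteration:
pass 1:
  A via A→a b a: +{a}
  B via B→A: +{a}
  B via B→b a: +{b}
  S via S→a b: +{a}
  S via S→b: +{b}
  S via S→c B: +{c}
  FIRST[S]={a,b,c}  FIRST[A]={a}  FIRST[B]={a,b}
pass 2: (no change)
  FIRST[S]={a,b,c}  FIRST[A]={a}  FIRST[B]={a,b}

FIRST(B) = ["a", "b"]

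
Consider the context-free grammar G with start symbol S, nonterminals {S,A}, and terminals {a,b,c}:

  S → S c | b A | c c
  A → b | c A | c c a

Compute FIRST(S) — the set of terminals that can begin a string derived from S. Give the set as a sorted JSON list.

Compute FIRST by fixpoint:
[1]
  A via A→b: +{b}
  A via A→c A: +{c}
  S via S→b A: +{b}
  S via S→c c: +{c}
  FIRST[S]={b,c}  FIRST[A]={b,c}
[2] (stable)
  FIRST[S]={b,c}  FIRST[A]={b,c}

FIRST(S) = ["b", "c"]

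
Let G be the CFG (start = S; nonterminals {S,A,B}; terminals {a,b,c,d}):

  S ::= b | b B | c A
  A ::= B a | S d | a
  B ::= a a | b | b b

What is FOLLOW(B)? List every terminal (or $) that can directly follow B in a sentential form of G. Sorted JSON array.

FIRST sets, iterate to fixpoint:
round 1:
  A via A→a: +{a}
  B via B→a a: +{a}
  B via B→b: +{b}
  S via S→b: +{b}
  S via S→c A: +{c}
  S: {b,c}  A: {a}  B: {a,b}
round 2:
  A via A→B a: +{b}
  A via A→S d: +{c}
  S: {b,c}  A: {a,b,c}  B: {a,b}
round 3: (stable)
  S: {b,c}  A: {a,b,c}  B: {a,b}

Compute FOLLOW by fixpoint:
FOLLOW(S) := {$}
round 1:
  A→B a: FOLLOW(B) ⊇ FIRST(a) = {a}; new: +{a}
  A→S d: FOLLOW(S) ⊇ FIRST(d) = {d}; new: +{d}
  S→b B: FOLLOW(B) ⊇ FOLLOW(S) ⊇ {$,d}; new: +{$,d}
  S→c A: FOLLOW(A) ⊇ FOLLOW(S) ⊇ {$,d}; new: +{$,d}
  FOLLOW(S)={$,d}  FOLLOW(A)={$,d}  FOLLOW(B)={$,a,d}
round 2: (stable)
  FOLLOW(S)={$,d}  FOLLOW(A)={$,d}  FOLLOW(B)={$,a,d}

FOLLOW(B) = ["$", "a", "d"]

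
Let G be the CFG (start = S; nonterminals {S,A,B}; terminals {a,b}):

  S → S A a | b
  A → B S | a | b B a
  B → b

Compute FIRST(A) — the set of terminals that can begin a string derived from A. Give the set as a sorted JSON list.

FIRST sets, iterate to fixpoint:
iter 1:
  A via A→a: +{a}
  A via A→b B a: +{b}
  B via B→b: +{b}
  S via S→b: +{b}
  FIRST[S]={b}  FIRST[A]={a,b}  FIRST[B]={b}
iter 2: (no change)
  FIRST[S]={b}  FIRST[A]={a,b}  FIRST[B]={b}

FIRST(A) = ["a", "b"]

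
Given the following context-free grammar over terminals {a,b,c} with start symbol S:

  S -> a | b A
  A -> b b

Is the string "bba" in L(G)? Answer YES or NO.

CNF form of G:
  S -> T0 A | a
  A -> T0 T0
  T0 -> b

Fill CYK table bottom-up:
  T[0,0] 'b' = {T0}  orig:{}
  T[1,1] 'b' = {T0}  orig:{}
  T[2,2] 'a' = {S}
  T[0,1] 'bb' = {A}
  T[1,2] 'ba' = ∅
  T[0,2] 'bba' = ∅

S ∉ T[0,2] ⇒ NO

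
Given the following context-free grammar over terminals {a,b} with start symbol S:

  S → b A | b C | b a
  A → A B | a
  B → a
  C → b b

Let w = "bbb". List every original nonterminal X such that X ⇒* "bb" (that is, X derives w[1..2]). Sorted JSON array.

CNF form of G:
  S -> T0 A | T0 C | T0 T1
  A -> A B | a
  B -> a
  C -> T0 T0
  T0 -> b
  T1 -> a

Fill CYK table bottom-up (cells [i..j] with 1 ≤ i ≤ j ≤ 2 only):
  T[1,1] 'b' = {T0}  orig:{}
  T[2,2] 'b' = {T0}  orig:{}
  T[1,2] 'bb' = {C}

Original NTs in T[1,2] deriving "bb": ["C"]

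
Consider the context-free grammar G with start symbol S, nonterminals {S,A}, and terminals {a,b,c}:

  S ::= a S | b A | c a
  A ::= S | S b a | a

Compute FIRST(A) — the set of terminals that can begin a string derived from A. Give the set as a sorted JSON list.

FIRST iteration:
iter 1:
  A via A→a: +{a}
  S via S→a S: +{a}
  S via S→b A: +{b}
  S via S→c a: +{c}
  FIRST(S)={a,b,c}  FIRST(A)={a}
iter 2:
  A via A→S: +{b,c}
  FIRST(S)={a,b,c}  FIRST(A)={a,b,c}
iter 3: (no change)
  FIRST(S)={a,b,c}  FIRST(A)={a,b,c}

FIRST(A) = ["a", "b", "c"]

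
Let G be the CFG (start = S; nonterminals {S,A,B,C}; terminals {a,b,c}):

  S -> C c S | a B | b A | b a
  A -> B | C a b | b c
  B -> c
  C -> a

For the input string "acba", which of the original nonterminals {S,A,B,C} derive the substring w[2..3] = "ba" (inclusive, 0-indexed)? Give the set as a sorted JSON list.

CNF form of G:
  S -> C X4 | T0 B | T1 A | T1 T0
  A -> C X3 | T1 T2 | c
  B -> c
  C -> a
  T0 -> a
  T1 -> b
  T2 -> c
  X3 -> T0 T1
  X4 -> T2 S

CYK fill — only the sub-triangle for w[2..3]:
  [2..2]={T1}  "b"  orig:{}
  [3..3]={C,T0}  "a"  orig:{C}
  [2..3]={S}  "ba"

Original NTs in T[2,3] deriving "ba": ["S"]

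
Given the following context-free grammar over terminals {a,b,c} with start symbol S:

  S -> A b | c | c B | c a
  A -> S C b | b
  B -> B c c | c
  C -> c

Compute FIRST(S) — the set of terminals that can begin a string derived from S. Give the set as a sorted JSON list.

FIRST iteration:
pass 1:
  A via A→b: +{b}
  B via B→c: +{c}
  C via C→c: +{c}
  S via S→A b: +{b}
  S via S→c: +{c}
  S: {b,c}  A: {b}  B: {c}  C: {c}
pass 2:
  A via A→S C b: +{c}
  S: {b,c}  A: {b,c}  B: {c}  C: {c}
pass 3: (no change)
  S: {b,c}  A: {b,c}  B: {c}  C: {c}

FIRST(S) = ["b", "c"]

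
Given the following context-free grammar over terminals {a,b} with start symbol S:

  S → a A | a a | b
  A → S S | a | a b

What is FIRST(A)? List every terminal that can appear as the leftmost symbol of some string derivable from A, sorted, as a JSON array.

Compute FIRST by fixpoint:
[1]
  A via A→a: +{a}
  S via S→a A: +{a}
  S via S→b: +{b}
  S: {a,b}  A: {a}
[2]
  A via A→S S: +{b}
  S: {a,b}  A: {a,b}
[3] (no change)
  S: {a,b}  A: {a,b}

FIRST(A) = ["a", "b"]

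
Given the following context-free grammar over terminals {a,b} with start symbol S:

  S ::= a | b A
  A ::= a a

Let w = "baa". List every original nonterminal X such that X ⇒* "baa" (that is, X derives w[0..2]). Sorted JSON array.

Convert to CNF:
  S -> T1 A | a
  A -> T0 T0
  T0 -> a
  T1 -> b

CYK fill (cells [i..j] with 0 ≤ i ≤ j ≤ 2 only):
  [0..0]={T1}  "b"  orig:{}
  [1..1]={S,T0}  "a"  orig:{S}
  [2..2]={S,T0}  "a"  orig:{S}
  [0..1]=∅  "ba"
  [1..2]={A}  "aa"
  [0..2]={S}  "baa"

Original NTs in T[0,2] deriving "baa": ["S"]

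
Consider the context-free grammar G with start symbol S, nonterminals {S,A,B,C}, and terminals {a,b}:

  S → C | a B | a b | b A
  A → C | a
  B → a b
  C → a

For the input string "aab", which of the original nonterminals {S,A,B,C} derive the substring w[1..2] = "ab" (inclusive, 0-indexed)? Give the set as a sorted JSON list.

CNF form of G:
  S -> T0 B | T0 T1 | T1 A | a
  A -> a
  B -> T0 T1
  C -> a
  T0 -> a
  T1 -> b

Fill CYK table bottom-up, restricted to cells inside w[1..2]:
  [1..1]={A,C,S,T0}  "a"  orig:{A,C,S}
  [2..2]={T1}  "b"  orig:{}
  [1..2]={B,S}  "ab"

Original NTs in T[1,2] deriving "ab": ["B", "S"]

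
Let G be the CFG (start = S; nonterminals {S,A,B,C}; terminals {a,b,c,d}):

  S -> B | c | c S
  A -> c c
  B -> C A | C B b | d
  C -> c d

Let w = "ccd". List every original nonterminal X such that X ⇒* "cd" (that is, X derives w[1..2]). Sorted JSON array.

CNF form of G:
  S -> C A | C X4 | T0 S | c | d
  A -> T0 T0
  B -> C A | C X3 | d
  C -> T0 T2
  T0 -> c
  T1 -> b
  T2 -> d
  X3 -> B T1
  X4 -> B T1

Fill CYK table bottom-up — only the sub-triangle for w[1..2]:
  cell(1,1) c: {S,T0}  orig:{S}
  cell(2,2) d: {B,S,T2}  orig:{B,S}
  cell(1,2) cd: {C,S}

Original NTs in T[1,2] deriving "cd": ["C", "S"]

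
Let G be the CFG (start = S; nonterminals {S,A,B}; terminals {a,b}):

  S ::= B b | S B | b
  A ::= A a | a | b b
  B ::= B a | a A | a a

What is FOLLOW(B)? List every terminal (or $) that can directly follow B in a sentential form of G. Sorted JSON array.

FIRST iteration:
iter 1:
  A via A→a: +{a}
  A via A→b b: +{b}
  B via B→a A: +{a}
  S via S→B b: +{a}
  S via S→b: +{b}
  FIRST[S]={a,b}  FIRST[A]={a,b}  FIRST[B]={a}
iter 2: — fixpoint
  FIRST[S]={a,b}  FIRST[A]={a,b}  FIRST[B]={a}

FOLLOW sets:
seed FOLLOW(S) with $
iter 1:
  A→A a: FOLLOW(A) ⊇ FIRST(a) = {a}; new: +{a}
  B→B a: FOLLOW(B) ⊇ FIRST(a) = {a}; new: +{a}
  S→B b: FOLLOW(B) ⊇ FIRST(b) = {b}; new: +{b}
  S→S B: FOLLOW(S) ⊇ FIRST(B) = {a}; new: +{a}
  S→S B: FOLLOW(B) ⊇ FOLLOW(S) ⊇ {$,a}; new: +{$}
  FOLLOW[S]={$,a}  FOLLOW[A]={a}  FOLLOW[B]={$,a,b}
iter 2:
  B→a A: FOLLOW(A) ⊇ FOLLOW(B) ⊇ {$,a,b}; new: +{$,b}
  FOLLOW[S]={$,a}  FOLLOW[A]={$,a,b}  FOLLOW[B]={$,a,b}
iter 3: (stable)
  FOLLOW[S]={$,a}  FOLLOW[A]={$,a,b}  FOLLOW[B]={$,a,b}

FOLLOW(B) = ["$", "a", "b"]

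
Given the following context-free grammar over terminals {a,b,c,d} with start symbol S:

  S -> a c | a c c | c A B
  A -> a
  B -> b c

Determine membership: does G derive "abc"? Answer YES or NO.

CNF form of G:
  S -> T1 X4 | T2 T1 | T2 X3
  A -> a
  B -> T0 T1
  T0 -> b
  T1 -> c
  T2 -> a
  X3 -> T1 T1
  X4 -> A B

Fill CYK table bottom-up:
  T[0,0] 'a' = {A,T2}  orig:{A}
  T[1,1] 'b' = {T0}  orig:{}
  T[2,2] 'c' = {T1}  orig:{}
  T[0,1] 'ab' = ∅
  T[1,2] 'bc' = {B}
  T[0,2] 'abc' = {X4}  orig:{}

S ∉ T[0,2] ⇒ NO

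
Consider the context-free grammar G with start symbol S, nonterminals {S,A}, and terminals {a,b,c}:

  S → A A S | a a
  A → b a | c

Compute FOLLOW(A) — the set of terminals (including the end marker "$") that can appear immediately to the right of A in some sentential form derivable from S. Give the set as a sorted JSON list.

Compute FIRST by fixpoint:
iter 1:
  A via A→b a: +{b}
  A via A→c: +{c}
  S via S→A A S: +{b,c}
  S via S→a a: +{a}
  S: {a,b,c}  A: {b,c}
iter 2: (no change)
  S: {a,b,c}  A: {b,c}

FOLLOW sets:
FOLLOW(S) := {$}
[1]
  S→A A S: FOLLOW(A) ⊇ FIRST(A) = {b,c}; new: +{b,c}
  S→A A S: FOLLOW(A) ⊇ FIRST(S) = {a,b,c}; new: +{a}
  FOLLOW[S]={$}  FOLLOW[A]={a,b,c}
[2] (no change)
  FOLLOW[S]={$}  FOLLOW[A]={a,b,c}

FOLLOW(A) = ["a", "b", "c"]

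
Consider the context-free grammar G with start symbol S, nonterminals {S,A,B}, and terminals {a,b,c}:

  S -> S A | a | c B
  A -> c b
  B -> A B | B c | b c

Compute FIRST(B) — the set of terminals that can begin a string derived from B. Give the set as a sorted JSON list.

Compute FIRST by fixpoint:
iter 1:
  A via A→c b: +{c}
  B via B→A B: +{c}
  B via B→b c: +{b}
  S via S→a: +{a}
  S via S→c B: +{c}
  FIRST(S)={a,c}  FIRST(A)={c}  FIRST(B)={b,c}
iter 2: (no change)
  FIRST(S)={a,c}  FIRST(A)={c}  FIRST(B)={b,c}

FIRST(B) = ["b", "c"]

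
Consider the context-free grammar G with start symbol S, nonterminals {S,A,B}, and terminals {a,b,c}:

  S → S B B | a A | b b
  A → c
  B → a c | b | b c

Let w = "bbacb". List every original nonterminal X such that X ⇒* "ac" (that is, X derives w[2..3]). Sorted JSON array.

CNF form of G:
  S -> S X3 | T0 A | T2 T2
  A -> c
  B -> T0 T1 | T2 T1 | b
  T0 -> a
  T1 -> c
  T2 -> b
  X3 -> B B

CYK table (by increasing span), restricted to cells inside w[2..3]:
  [2..2]={T0}  "a"  orig:{}
  [3..3]={A,T1}  "c"  orig:{A}
  [2..3]={B,S}  "ac"

Original NTs in T[2,3] deriving "ac": ["B", "S"]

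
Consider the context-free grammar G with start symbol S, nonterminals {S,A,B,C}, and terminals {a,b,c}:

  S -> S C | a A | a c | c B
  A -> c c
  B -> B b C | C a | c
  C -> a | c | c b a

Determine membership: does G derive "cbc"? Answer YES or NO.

Convert to CNF:
  S -> S C | T0 B | T2 A | T2 T0
  A -> T0 T0
  B -> B X3 | C T2 | c
  C -> T0 X4 | a | c
  T0 -> c
  T1 -> b
  T2 -> a
  X3 -> T1 C
  X4 -> T1 T2

CYK table (by increasing span):
  cell(0,0) c: {B,C,T0}  orig:{B,C}
  cell(1,1) b: {T1}  orig:{}
  cell(2,2) c: {B,C,T0}  orig:{B,C}
  cell(0,1) cb: ∅
  cell(1,2) bc: {X3}  orig:{}
  cell(0,2) cbc: {B}

S ∉ T[0,2] ⇒ NO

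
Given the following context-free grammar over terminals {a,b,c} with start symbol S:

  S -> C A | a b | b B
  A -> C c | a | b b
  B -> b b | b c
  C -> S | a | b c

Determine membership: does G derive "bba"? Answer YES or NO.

CNF form of G:
  S -> C A | T1 B | T2 T1
  A -> C T0 | T1 T1 | a
  B -> T1 T0 | T1 T1
  C -> C A | T1 B | T1 T0 | T2 T1 | a
  T0 -> c
  T1 -> b
  T2 -> a

CYK fill:
  cell(0,0) b: {T1}  orig:{}
  cell(1,1) b: {T1}  orig:{}
  cell(2,2) a: {A,C,T2}  orig:{A,C}
  cell(0,1) bb: {A,B}
  cell(1,2) ba: ∅
  cell(0,2) bba: ∅

S ∉ T[0,2] ⇒ NO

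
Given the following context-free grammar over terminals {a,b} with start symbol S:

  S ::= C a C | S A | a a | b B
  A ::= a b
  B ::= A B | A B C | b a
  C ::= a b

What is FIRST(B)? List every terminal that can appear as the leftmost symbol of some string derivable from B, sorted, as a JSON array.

FIRST iteration:
[1]
  A via A→a b: +{a}
  B via B→A B: +{a}
  B via B→b a: +{b}
  C via C→a b: +{a}
  S via S→C a C: +{a}
  S via S→b B: +{b}
  S: {a,b}  A: {a}  B: {a,b}  C: {a}
[2] — fixpoint
  S: {a,b}  A: {a}  B: {a,b}  C: {a}

FIRST(B) = ["a", "b"]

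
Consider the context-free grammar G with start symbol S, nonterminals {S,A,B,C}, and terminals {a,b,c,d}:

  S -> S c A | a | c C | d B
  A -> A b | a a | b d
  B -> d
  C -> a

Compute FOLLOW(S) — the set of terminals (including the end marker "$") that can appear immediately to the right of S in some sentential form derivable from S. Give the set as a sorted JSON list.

Compute FIRST by fixpoint:
round 1:
  A via A→a a: +{a}
  A via A→b d: +{b}
  B via B→d: +{d}
  C via C→a: +{a}
  S via S→a: +{a}
  S via S→c C: +{c}
  S via S→d B: +{d}
  FIRST[S]={a,c,d}  FIRST[A]={a,b}  FIRST[B]={d}  FIRST[C]={a}
round 2: — fixpoint
  FIRST[S]={a,c,d}  FIRST[A]={a,b}  FIRST[B]={d}  FIRST[C]={a}

Compute FOLLOW by fixpoint:
FOLLOW(S) := {$}
pass 1:
  A→A b: FOLLOW(A) ⊇ FIRST(b) = {b}; new: +{b}
  S→S c A: FOLLOW(S) ⊇ FIRST(c) = {c}; new: +{c}
  S→S c A: FOLLOW(A) ⊇ FOLLOW(S) ⊇ {$,c}; new: +{$,c}
  S→c C: FOLLOW(C) ⊇ FOLLOW(S) ⊇ {$,c}; new: +{$,c}
  S→d B: FOLLOW(B) ⊇ FOLLOW(S) ⊇ {$,c}; new: +{$,c}
  FOLLOW(S)={$,c}  FOLLOW(A)={$,b,c}  FOLLOW(B)={$,c}  FOLLOW(C)={$,c}
pass 2: (stable)
  FOLLOW(S)={$,c}  FOLLOW(A)={$,b,c}  FOLLOW(B)={$,c}  FOLLOW(C)={$,c}

FOLLOW(S) = ["$", "c"]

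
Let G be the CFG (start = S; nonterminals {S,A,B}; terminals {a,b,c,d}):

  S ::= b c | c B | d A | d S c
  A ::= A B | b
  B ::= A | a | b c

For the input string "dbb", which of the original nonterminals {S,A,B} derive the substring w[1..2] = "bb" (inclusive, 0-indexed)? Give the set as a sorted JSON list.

CNF form of G:
  S -> T0 T1 | T1 B | T2 A | T2 X3
  A -> A B | b
  B -> A B | T0 T1 | a | b
  T0 -> b
  T1 -> c
  T2 -> d
  X3 -> S T1

Fill CYK table bottom-up, restricted to cells inside w[1..2]:
  [1..1]={A,B,T0}  "b"  orig:{A,B}
  [2..2]={A,B,T0}  "b"  orig:{A,B}
  [1..2]={A,B}  "bb"

Original NTs in T[1,2] deriving "bb": ["A", "B"]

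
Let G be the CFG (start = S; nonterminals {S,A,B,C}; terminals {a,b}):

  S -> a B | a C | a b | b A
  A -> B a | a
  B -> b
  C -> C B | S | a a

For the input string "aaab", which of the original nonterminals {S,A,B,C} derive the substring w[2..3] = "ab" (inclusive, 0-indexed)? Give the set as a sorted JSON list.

CNF form of G:
  S -> T0 B | T0 C | T0 T1 | T1 A
  A -> B T0 | a
  B -> b
  C -> C B | T0 B | T0 C | T0 T0 | T0 T1 | T1 A
  T0 -> a
  T1 -> b

CYK table (by increasing span) — only the sub-triangle for w[2..3]:
  [2..2]={A,T0}  "a"  orig:{A}
  [3..3]={B,T1}  "b"  orig:{B}
  [2..3]={C,S}  "ab"

Original NTs in T[2,3] deriving "ab": ["C", "S"]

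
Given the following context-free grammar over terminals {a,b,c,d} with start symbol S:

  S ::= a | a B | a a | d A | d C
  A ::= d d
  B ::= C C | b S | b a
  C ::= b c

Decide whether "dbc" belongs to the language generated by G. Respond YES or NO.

CNF form of G:
  S -> T0 A | T0 C | T2 B | T2 T2 | a
  A -> T0 T0
  B -> C C | T1 S | T1 T2
  C -> T1 T3
  T0 -> d
  T1 -> b
  T2 -> a
  T3 -> c

Fill CYK table bottom-up:
  T[0,0] 'd' = {T0}  orig:{}
  T[1,1] 'b' = {T1}  orig:{}
  T[2,2] 'c' = {T3}  orig:{}
  T[0,1] 'db' = ∅
  T[1,2] 'bc' = {C}
  T[0,2] 'dbc' = {S}

S ∈ T[0,2] ⇒ YES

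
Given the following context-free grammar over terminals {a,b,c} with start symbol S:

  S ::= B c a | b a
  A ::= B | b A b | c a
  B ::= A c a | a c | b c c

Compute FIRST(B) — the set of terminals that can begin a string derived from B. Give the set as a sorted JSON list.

Compute FIRST by fixpoint:
iter 1:
  A via A→b A b: +{b}
  A via A→c a: +{c}
  B via B→A c a: +{b,c}
  B via B→a c: +{a}
  S via S→B c a: +{a,b,c}
  S: {a,b,c}  A: {b,c}  B: {a,b,c}
iter 2:
  A via A→B: +{a}
  S: {a,b,c}  A: {a,b,c}  B: {a,b,c}
iter 3: (stable)
  S: {a,b,c}  A: {a,b,c}  B: {a,b,c}

FIRST(B) = ["a", "b", "c"]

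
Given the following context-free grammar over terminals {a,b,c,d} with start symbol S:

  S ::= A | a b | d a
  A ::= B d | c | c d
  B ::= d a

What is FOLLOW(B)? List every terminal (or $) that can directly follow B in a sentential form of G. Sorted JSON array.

FIRST iteration:
round 1:
  A via A→c: +{c}
  B via B→d a: +{d}
  S via S→A: +{c}
  S via S→a b: +{a}
  S via S→d a: +{d}
  S: {a,c,d}  A: {c}  B: {d}
round 2:
  A via A→B d: +{d}
  S: {a,c,d}  A: {c,d}  B: {d}
round 3: done
  S: {a,c,d}  A: {c,d}  B: {d}

FOLLOW iteration:
initialize: $ ∈ FOLLOW(S)
iter 1:
  A→B d: FOLLOW(B) ⊇ FIRST(d) = {d}; new: +{d}
  S→A: FOLLOW(A) ⊇ FOLLOW(S) ⊇ {$}; new: +{$}
  S: {$}  A: {$}  B: {d}
iter 2: done
  S: {$}  A: {$}  B: {d}

FOLLOW(B) = ["d"]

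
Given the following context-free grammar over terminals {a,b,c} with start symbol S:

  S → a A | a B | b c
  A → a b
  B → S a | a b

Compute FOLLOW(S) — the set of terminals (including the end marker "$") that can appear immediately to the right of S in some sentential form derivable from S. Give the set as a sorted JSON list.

Compute FIRST by fixpoint:
[1]
  A via A→a b: +{a}
  B via B→a b: +{a}
  S via S→a A: +{a}
  S via S→b c: +{b}
  S: {a,b}  A: {a}  B: {a}
[2]
  B via B→S a: +{b}
  S: {a,b}  A: {a}  B: {a,b}
[3] (no change)
  S: {a,b}  A: {a}  B: {a,b}

FOLLOW sets:
FOLLOW(S) := {$}
round 1:
  B→S a: FOLLOW(S) ⊇ FIRST(a) = {a}; new: +{a}
  S→a A: FOLLOW(A) ⊇ FOLLOW(S) ⊇ {$,a}; new: +{$,a}
  S→a B: FOLLOW(B) ⊇ FOLLOW(S) ⊇ {$,a}; new: +{$,a}
  S: {$,a}  A: {$,a}  B: {$,a}
round 2: (no change)
  S: {$,a}  A: {$,a}  B: {$,a}

FOLLOW(S) = ["$", "a"]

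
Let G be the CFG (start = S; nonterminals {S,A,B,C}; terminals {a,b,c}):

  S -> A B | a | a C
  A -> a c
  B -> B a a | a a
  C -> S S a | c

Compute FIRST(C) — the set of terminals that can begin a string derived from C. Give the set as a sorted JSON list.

FIRST iteration:
round 1:
  A via A→a c: +{a}
  B via B→a a: +{a}
  C via C→c: +{c}
  S via S→A B: +{a}
  S: {a}  A: {a}  B: {a}  C: {c}
round 2:
  C via C→S S a: +{a}
  S: {a}  A: {a}  B: {a}  C: {a,c}
round 3: (stable)
  S: {a}  A: {a}  B: {a}  C: {a,c}

FIRST(C) = ["a", "c"]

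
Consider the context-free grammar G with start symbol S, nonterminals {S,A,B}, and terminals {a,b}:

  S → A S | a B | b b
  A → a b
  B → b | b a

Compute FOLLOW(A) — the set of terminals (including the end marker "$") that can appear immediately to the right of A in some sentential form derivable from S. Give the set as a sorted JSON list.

Compute FIRST by fixpoint:
[1]
  A via A→a b: +{a}
  B via B→b: +{b}
  S via S→A S: +{a}
  S via S→b b: +{b}
  FIRST[S]={a,b}  FIRST[A]={a}  FIRST[B]={b}
[2] done
  FIRST[S]={a,b}  FIRST[A]={a}  FIRST[B]={b}

FOLLOW iteration:
FOLLOW(S) := {$}
iter 1:
  S→A S: FOLLOW(A) ⊇ FIRST(S) = {a,b}; new: +{a,b}
  S→a B: FOLLOW(B) ⊇ FOLLOW(S) ⊇ {$}; new: +{$}
  FOLLOW[S]={$}  FOLLOW[A]={a,b}  FOLLOW[B]={$}
iter 2: done
  FOLLOW[S]={$}  FOLLOW[A]={a,b}  FOLLOW[B]={$}

FOLLOW(A) = ["a", "b"]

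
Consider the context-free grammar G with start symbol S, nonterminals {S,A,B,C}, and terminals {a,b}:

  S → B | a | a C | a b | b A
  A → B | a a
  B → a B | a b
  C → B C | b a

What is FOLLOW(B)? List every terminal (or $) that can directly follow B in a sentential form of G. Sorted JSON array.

FIRST sets, iterate to fixpoint:
iter 1:
  A via A→a a: +{a}
  B via B→a B: +{a}
  C via C→B C: +{a}
  C via C→b a: +{b}
  S via S→B: +{a}
  S via S→b A: +{b}
  FIRST(S)={a,b}  FIRST(A)={a}  FIRST(B)={a}  FIRST(C)={a,b}
iter 2: — fixpoint
  FIRST(S)={a,b}  FIRST(A)={a}  FIRST(B)={a}  FIRST(C)={a,b}

FOLLOW iteration:
initialize: $ ∈ FOLLOW(S)
round 1:
  C→B C: FOLLOW(B) ⊇ FIRST(C) = {a,b}; new: +{a,b}
  S→B: FOLLOW(B) ⊇ FOLLOW(S) ⊇ {$}; new: +{$}
  S→a C: FOLLOW(C) ⊇ FOLLOW(S) ⊇ {$}; new: +{$}
  S→b A: FOLLOW(A) ⊇ FOLLOW(S) ⊇ {$}; new: +{$}
  S: {$}  A: {$}  B: {$,a,b}  C: {$}
round 2: (stable)
  S: {$}  A: {$}  B: {$,a,b}  C: {$}

FOLLOW(B) = ["$", "a", "b"]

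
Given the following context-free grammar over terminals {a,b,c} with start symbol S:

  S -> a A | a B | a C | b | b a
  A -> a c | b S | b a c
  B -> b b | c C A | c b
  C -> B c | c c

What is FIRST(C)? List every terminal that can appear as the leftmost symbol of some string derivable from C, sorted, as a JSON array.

FIRST iteration:
iter 1:
  A via A→a c: +{a}
  A via A→b S: +{b}
  B via B→b b: +{b}
  B via B→c C A: +{c}
  C via C→B c: +{b,c}
  S via S→a A: +{a}
  S via S→b: +{b}
  FIRST(S)={a,b}  FIRST(A)={a,b}  FIRST(B)={b,c}  FIRST(C)={b,c}
iter 2: (no change)
  FIRST(S)={a,b}  FIRST(A)={a,b}  FIRST(B)={b,c}  FIRST(C)={b,c}

FIRST(C) = ["b", "c"]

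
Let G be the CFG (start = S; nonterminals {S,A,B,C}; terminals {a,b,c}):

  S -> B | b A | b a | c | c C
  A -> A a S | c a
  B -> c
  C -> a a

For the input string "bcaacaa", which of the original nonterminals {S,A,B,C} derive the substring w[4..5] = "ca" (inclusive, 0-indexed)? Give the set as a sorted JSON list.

Convert to CNF:
  S -> T1 C | T2 A | T2 T0 | c
  A -> A X3 | T1 T0
  B -> c
  C -> T0 T0
  T0 -> a
  T1 -> c
  T2 -> b
  X3 -> T0 S

CYK table (by increasing span), restricted to cells inside w[4..5]:
  [4..4]={B,S,T1}  "c"  orig:{B,S}
  [5..5]={T0}  "a"  orig:{}
  [4..5]={A}  "ca"

Original NTs in T[4,5] deriving "ca": ["A"]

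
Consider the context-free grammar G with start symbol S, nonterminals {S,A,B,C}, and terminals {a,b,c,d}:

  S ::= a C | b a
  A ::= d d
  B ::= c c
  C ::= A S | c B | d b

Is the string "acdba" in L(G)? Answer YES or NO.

CNF form of G:
  S -> T2 T3 | T3 C
  A -> T0 T0
  B -> T1 T1
  C -> A S | T0 T2 | T1 B
  T0 -> d
  T1 -> c
  T2 -> b
  T3 -> a

CYK table (by increasing span):
  [0..0]={T3}  "a"  orig:{}
  [1..1]={T1}  "c"  orig:{}
  [2..2]={T0}  "d"  orig:{}
  [3..3]={T2}  "b"  orig:{}
  [4..4]={T3}  "a"  orig:{}
  [0..1]=∅  "ac"
  [1..2]=∅  "cd"
  [2..3]={C}  "db"
  [3..4]={S}  "ba"
  [0..2]=∅  "acd"
  [1..3]=∅  "cdb"
  [2..4]=∅  "dba"
  [0..3]=∅  "acdb"
  [1..4]=∅  "cdba"
  [0..4]=∅  "acdba"

S ∉ T[0,4] ⇒ NO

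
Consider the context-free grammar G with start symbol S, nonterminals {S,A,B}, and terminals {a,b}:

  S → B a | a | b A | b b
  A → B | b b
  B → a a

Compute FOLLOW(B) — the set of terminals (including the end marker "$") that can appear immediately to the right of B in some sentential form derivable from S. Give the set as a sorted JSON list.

Compute FIRST by fixpoint:
[1]
  A via A→b b: +{b}
  B via B→a a: +{a}
  S via S→B a: +{a}
  S via S→b A: +{b}
  FIRST[S]={a,b}  FIRST[A]={b}  FIRST[B]={a}
[2]
  A via A→B: +{a}
  FIRST[S]={a,b}  FIRST[A]={a,b}  FIRST[B]={a}
[3] — fixpoint
  FIRST[S]={a,b}  FIRST[A]={a,b}  FIRST[B]={a}

Compute FOLLOW by fixpoint:
seed FOLLOW(S) with $
pass 1:
  S→B a: FOLLOW(B) ⊇ FIRST(a) = {a}; new: +{a}
  S→b A: FOLLOW(A) ⊇ FOLLOW(S) ⊇ {$}; new: +{$}
  FOLLOW(S)={$}  FOLLOW(A)={$}  FOLLOW(B)={a}
pass 2:
  A→B: FOLLOW(B) ⊇ FOLLOW(A) ⊇ {$}; new: +{$}
  FOLLOW(S)={$}  FOLLOW(A)={$}  FOLLOW(B)={$,a}
pass 3: (no change)
  FOLLOW(S)={$}  FOLLOW(A)={$}  FOLLOW(B)={$,a}

FOLLOW(B) = ["$", "a"]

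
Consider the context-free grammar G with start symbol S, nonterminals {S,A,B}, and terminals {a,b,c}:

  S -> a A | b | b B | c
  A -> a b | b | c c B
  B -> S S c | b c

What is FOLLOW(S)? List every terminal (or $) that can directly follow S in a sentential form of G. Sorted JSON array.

FIRST sets, iterate to fixpoint:
[1]
  A via A→a b: +{a}
  A via A→b: +{b}
  A via A→c c B: +{c}
  B via B→b c: +{b}
  S via S→a A: +{a}
  S via S→b: +{b}
  S via S→c: +{c}
  S: {a,b,c}  A: {a,b,c}  B: {b}
[2]
  B via B→S S c: +{a,c}
  S: {a,b,c}  A: {a,b,c}  B: {a,b,c}
[3] — fixpoint
  S: {a,b,c}  A: {a,b,c}  B: {a,b,c}

FOLLOW iteration:
seed FOLLOW(S) with $
pass 1:
  B→S S c: FOLLOW(S) ⊇ FIRST(S) = {a,b,c}; new: +{a,b,c}
  S→a A: FOLLOW(A) ⊇ FOLLOW(S) ⊇ {$,a,b,c}; new: +{$,a,b,c}
  S→b B: FOLLOW(B) ⊇ FOLLOW(S) ⊇ {$,a,b,c}; new: +{$,a,b,c}
  FOLLOW(S)={$,a,b,c}  FOLLOW(A)={$,a,b,c}  FOLLOW(B)={$,a,b,c}
pass 2: (stable)
  FOLLOW(S)={$,a,b,c}  FOLLOW(A)={$,a,b,c}  FOLLOW(B)={$,a,b,c}

FOLLOW(S) = ["$", "a", "b", "c"]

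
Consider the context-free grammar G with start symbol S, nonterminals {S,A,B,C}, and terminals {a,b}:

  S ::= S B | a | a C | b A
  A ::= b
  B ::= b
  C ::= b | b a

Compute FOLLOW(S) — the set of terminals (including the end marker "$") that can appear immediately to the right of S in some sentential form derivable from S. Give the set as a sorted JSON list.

FIRST sets, iterate to fixpoint:
pass 1:
  A via A→b: +{b}
  B via B→b: +{b}
  C via C→b: +{b}
  S via S→a: +{a}
  S via S→b A: +{b}
  FIRST[S]={a,b}  FIRST[A]={b}  FIRST[B]={b}  FIRST[C]={b}
pass 2: (no change)
  FIRST[S]={a,b}  FIRST[A]={b}  FIRST[B]={b}  FIRST[C]={b}

FOLLOW sets:
initialize: $ ∈ FOLLOW(S)
[1]
  S→S B: FOLLOW(S) ⊇ FIRST(B) = {b}; new: +{b}
  S→S B: FOLLOW(B) ⊇ FOLLOW(S) ⊇ {$,b}; new: +{$,b}
  S→a C: FOLLOW(C) ⊇ FOLLOW(S) ⊇ {$,b}; new: +{$,b}
  S→b A: FOLLOW(A) ⊇ FOLLOW(S) ⊇ {$,b}; new: +{$,b}
  FOLLOW[S]={$,b}  FOLLOW[A]={$,b}  FOLLOW[B]={$,b}  FOLLOW[C]={$,b}
[2] (stable)
  FOLLOW[S]={$,b}  FOLLOW[A]={$,b}  FOLLOW[B]={$,b}  FOLLOW[C]={$,b}

FOLLOW(S) = ["$", "b"]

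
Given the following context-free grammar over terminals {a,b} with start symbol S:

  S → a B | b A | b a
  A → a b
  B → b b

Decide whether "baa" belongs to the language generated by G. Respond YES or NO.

Convert to CNF:
  S -> T0 B | T1 A | T1 T0
  A -> T0 T1
  B -> T1 T1
  T0 -> a
  T1 -> b

Fill CYK table bottom-up:
  [0..0]={T1}  "b"  orig:{}
  [1..1]={T0}  "a"  orig:{}
  [2..2]={T0}  "a"  orig:{}
  [0..1]={S}  "ba"
  [1..2]=∅  "aa"
  [0..2]=∅  "baa"

S ∉ T[0,2] ⇒ NO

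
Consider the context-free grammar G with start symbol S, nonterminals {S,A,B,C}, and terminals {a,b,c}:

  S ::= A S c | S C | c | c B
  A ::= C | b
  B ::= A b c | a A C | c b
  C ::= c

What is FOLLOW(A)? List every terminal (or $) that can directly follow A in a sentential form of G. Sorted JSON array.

FIRST iteration:
pass 1:
  A via A→b: +{b}
  B via B→A b c: +{b}
  B via B→a A C: +{a}
  B via B→c b: +{c}
  C via C→c: +{c}
  S via S→A S c: +{b}
  S via S→c: +{c}
  FIRST[S]={b,c}  FIRST[A]={b}  FIRST[B]={a,b,c}  FIRST[C]={c}
pass 2:
  A via A→C: +{c}
  FIRST[S]={b,c}  FIRST[A]={b,c}  FIRST[B]={a,b,c}  FIRST[C]={c}
pass 3: — fixpoint
  FIRST[S]={b,c}  FIRST[A]={b,c}  FIRST[B]={a,b,c}  FIRST[C]={c}

FOLLOW sets:
initialize: $ ∈ FOLLOW(S)
round 1:
  B→A b c: FOLLOW(A) ⊇ FIRST(b) = {b}; new: +{b}
  B→a A C: FOLLOW(A) ⊇ FIRST(C) = {c}; new: +{c}
  S→A S c: FOLLOW(S) ⊇ FIRST(c) = {c}; new: +{c}
  S→S C: FOLLOW(C) ⊇ FOLLOW(S) ⊇ {$,c}; new: +{$,c}
  S→c B: FOLLOW(B) ⊇ FOLLOW(S) ⊇ {$,c}; new: +{$,c}
  S: {$,c}  A: {b,c}  B: {$,c}  C: {$,c}
round 2:
  A→C: FOLLOW(C) ⊇ FOLLOW(A) ⊇ {b,c}; new: +{b}
  S: {$,c}  A: {b,c}  B: {$,c}  C: {$,b,c}
round 3: (stable)
  S: {$,c}  A: {b,c}  B: {$,c}  C: {$,b,c}

FOLLOW(A) = ["b", "c"]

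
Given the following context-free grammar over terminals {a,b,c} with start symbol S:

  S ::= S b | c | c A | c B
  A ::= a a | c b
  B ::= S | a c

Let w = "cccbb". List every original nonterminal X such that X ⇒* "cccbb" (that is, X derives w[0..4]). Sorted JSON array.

Convert to CNF:
  S -> S T2 | T1 A | T1 B | c
  A -> T0 T0 | T1 T2
  B -> S T2 | T0 T1 | T1 A | T1 B | c
  T0 -> a
  T1 -> c
  T2 -> b

CYK fill — only the sub-triangle for w[0..4]:
  [0..0]={B,S,T1}  "c"  orig:{B,S}
  [1..1]={B,S,T1}  "c"  orig:{B,S}
  [2..2]={B,S,T1}  "c"  orig:{B,S}
  [3..3]={T2}  "b"  orig:{}
  [4..4]={T2}  "b"  orig:{}
  [0..1]={B,S}  "cc"
  [1..2]={B,S}  "cc"
  [2..3]={A,B,S}  "cb"
  [3..4]=∅  "bb"
  [0..2]={B,S}  "ccc"
  [1..3]={B,S}  "ccb"
  [2..4]={B,S}  "cbb"
  [0..3]={B,S}  "cccb"
  [1..4]={B,S}  "ccbb"
  [0..4]={B,S}  "cccbb"

Original NTs in T[0,4] deriving "cccbb": ["B", "S"]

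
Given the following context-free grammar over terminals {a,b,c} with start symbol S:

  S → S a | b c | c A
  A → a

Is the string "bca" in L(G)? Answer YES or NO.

Convert to CNF:
  S -> S T0 | T1 T2 | T2 A
  A -> a
  T0 -> a
  T1 -> b
  T2 -> c

CYK fill:
  T[0,0] 'b' = {T1}  orig:{}
  T[1,1] 'c' = {T2}  orig:{}
  T[2,2] 'a' = {A,T0}  orig:{A}
  T[0,1] 'bc' = {S}
  T[1,2] 'ca' = {S}
  T[0,2] 'bca' = {S}

S ∈ T[0,2] ⇒ YES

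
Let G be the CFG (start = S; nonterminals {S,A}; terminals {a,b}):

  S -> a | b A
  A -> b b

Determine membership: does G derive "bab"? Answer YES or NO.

Convert to CNF:
  S -> T0 A | a
  A -> T0 T0
  T0 -> b

Fill CYK table bottom-up:
  T[0,0] 'b' = {T0}  orig:{}
  T[1,1] 'a' = {S}
  T[2,2] 'b' = {T0}  orig:{}
  T[0,1] 'ba' = ∅
  T[1,2] 'ab' = ∅
  T[0,2] 'bab' = ∅

S ∉ T[0,2] ⇒ NO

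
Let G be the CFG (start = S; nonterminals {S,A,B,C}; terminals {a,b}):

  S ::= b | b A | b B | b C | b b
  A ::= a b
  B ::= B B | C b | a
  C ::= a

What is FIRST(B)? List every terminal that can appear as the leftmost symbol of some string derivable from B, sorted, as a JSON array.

FIRST iteration:
pass 1:
  A via A→a b: +{a}
  B via B→a: +{a}
  C via C→a: +{a}
  S via S→b: +{b}
  S: {b}  A: {a}  B: {a}  C: {a}
pass 2: (no change)
  S: {b}  A: {a}  B: {a}  C: {a}

FIRST(B) = ["a"]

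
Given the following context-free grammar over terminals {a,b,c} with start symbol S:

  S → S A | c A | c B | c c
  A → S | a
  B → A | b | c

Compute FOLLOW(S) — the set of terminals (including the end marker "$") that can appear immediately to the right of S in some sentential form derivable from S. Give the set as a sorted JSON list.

FIRST iteration:
[1]
  A via A→a: +{a}
  B via B→A: +{a}
  B via B→b: +{b}
  B via B→c: +{c}
  S via S→c A: +{c}
  FIRST[S]={c}  FIRST[A]={a}  FIRST[B]={a,b,c}
[2]
  A via A→S: +{c}
  FIRST[S]={c}  FIRST[A]={a,c}  FIRST[B]={a,b,c}
[3] — fixpoint
  FIRST[S]={c}  FIRST[A]={a,c}  FIRST[B]={a,b,c}

FOLLOW sets:
FOLLOW(S) := {$}
[1]
  S→S A: FOLLOW(S) ⊇ FIRST(A) = {a,c}; new: +{a,c}
  S→S A: FOLLOW(A) ⊇ FOLLOW(S) ⊇ {$,a,c}; new: +{$,a,c}
  S→c B: FOLLOW(B) ⊇ FOLLOW(S) ⊇ {$,a,c}; new: +{$,a,c}
  FOLLOW[S]={$,a,c}  FOLLOW[A]={$,a,c}  FOLLOW[B]={$,a,c}
[2] done
  FOLLOW[S]={$,a,c}  FOLLOW[A]={$,a,c}  FOLLOW[B]={$,a,c}

FOLLOW(S) = ["$", "a", "c"]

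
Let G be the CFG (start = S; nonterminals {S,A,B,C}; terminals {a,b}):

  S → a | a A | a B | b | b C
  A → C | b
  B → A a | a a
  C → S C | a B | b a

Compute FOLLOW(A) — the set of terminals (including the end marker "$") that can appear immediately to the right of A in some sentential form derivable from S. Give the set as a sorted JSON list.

Compute FIRST by fixpoint:
iter 1:
  A via A→b: +{b}
  B via B→A a: +{b}
  B via B→a a: +{a}
  C via C→a B: +{a}
  C via C→b a: +{b}
  S via S→a: +{a}
  S via S→b: +{b}
  S: {a,b}  A: {b}  B: {a,b}  C: {a,b}
iter 2:
  A via A→C: +{a}
  S: {a,b}  A: {a,b}  B: {a,b}  C: {a,b}
iter 3: — fixpoint
  S: {a,b}  A: {a,b}  B: {a,b}  C: {a,b}

Compute FOLLOW by fixpoint:
FOLLOW(S) := {$}
round 1:
  B→A a: FOLLOW(A) ⊇ FIRST(a) = {a}; new: +{a}
  C→S C: FOLLOW(S) ⊇ FIRST(C) = {a,b}; new: +{a,b}
  S→a A: FOLLOW(A) ⊇ FOLLOW(S) ⊇ {$,a,b}; new: +{$,b}
  S→a B: FOLLOW(B) ⊇ FOLLOW(S) ⊇ {$,a,b}; new: +{$,a,b}
  S→b C: FOLLOW(C) ⊇ FOLLOW(S) ⊇ {$,a,b}; new: +{$,a,b}
  FOLLOW(S)={$,a,b}  FOLLOW(A)={$,a,b}  FOLLOW(B)={$,a,b}  FOLLOW(C)={$,a,b}
round 2: (stable)
  FOLLOW(S)={$,a,b}  FOLLOW(A)={$,a,b}  FOLLOW(B)={$,a,b}  FOLLOW(C)={$,a,b}

FOLLOW(A) = ["$", "a", "b"]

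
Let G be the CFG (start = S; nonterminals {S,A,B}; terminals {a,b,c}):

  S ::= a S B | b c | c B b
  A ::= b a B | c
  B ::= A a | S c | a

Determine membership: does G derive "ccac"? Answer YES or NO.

Convert to CNF:
  S -> T0 T2 | T1 X4 | T2 X5
  A -> T0 X3 | c
  B -> A T1 | S T2 | a
  T0 -> b
  T1 -> a
  T2 -> c
  X3 -> T1 B
  X4 -> S B
  X5 -> B T0

CYK table (by increasing span):
  cell(0,0) c: {A,T2}  orig:{A}
  cell(1,1) c: {A,T2}  orig:{A}
  cell(2,2) a: {B,T1}  orig:{B}
  cell(3,3) c: {A,T2}  orig:{A}
  cell(0,1) cc: ∅
  cell(1,2) ca: {B}
  cell(2,3) ac: ∅
  cell(0,2) cca: ∅
  cell(1,3) cac: ∅
  cell(0,3) ccac: ∅

S ∉ T[0,3] ⇒ NO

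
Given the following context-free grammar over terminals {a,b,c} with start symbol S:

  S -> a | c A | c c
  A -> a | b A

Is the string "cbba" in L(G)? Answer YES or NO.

Convert to CNF:
  S -> T1 A | T1 T1 | a
  A -> T0 A | a
  T0 -> b
  T1 -> c

CYK table (by increasing span):
  cell(0,0) c: {T1}  orig:{}
  cell(1,1) b: {T0}  orig:{}
  cell(2,2) b: {T0}  orig:{}
  cell(3,3) a: {A,S}
  cell(0,1) cb: ∅
  cell(1,2) bb: ∅
  cell(2,3) ba: {A}
  cell(0,2) cbb: ∅
  cell(1,3) bba: {A}
  cell(0,3) cbba: {S}

S ∈ T[0,3] ⇒ YES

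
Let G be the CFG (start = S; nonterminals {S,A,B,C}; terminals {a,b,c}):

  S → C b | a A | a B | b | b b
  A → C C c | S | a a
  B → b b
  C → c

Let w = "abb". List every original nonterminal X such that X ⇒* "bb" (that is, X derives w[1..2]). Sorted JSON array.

CNF form of G:
  S -> C T1 | T1 T1 | T2 A | T2 B | b
  A -> C T1 | C X3 | T1 T1 | T2 A | T2 B | T2 T2 | b
  B -> T1 T1
  C -> c
  T0 -> c
  T1 -> b
  T2 -> a
  X3 -> C T0

CYK fill — only the sub-triangle for w[1..2]:
  cell(1,1) b: {A,S,T1}  orig:{A,S}
  cell(2,2) b: {A,S,T1}  orig:{A,S}
  cell(1,2) bb: {A,B,S}

Original NTs in T[1,2] deriving "bb": ["A", "B", "S"]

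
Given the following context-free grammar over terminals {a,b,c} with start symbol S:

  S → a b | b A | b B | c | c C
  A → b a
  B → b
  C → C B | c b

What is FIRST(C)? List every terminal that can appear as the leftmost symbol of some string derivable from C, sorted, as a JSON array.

FIRST iteration:
pass 1:
  A via A→b a: +{b}
  B via B→b: +{b}
  C via C→c b: +{c}
  S via S→a b: +{a}
  S via S→b A: +{b}
  S via S→c: +{c}
  S: {a,b,c}  A: {b}  B: {b}  C: {c}
pass 2: (no change)
  S: {a,b,c}  A: {b}  B: {b}  C: {c}

FIRST(C) = ["c"]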